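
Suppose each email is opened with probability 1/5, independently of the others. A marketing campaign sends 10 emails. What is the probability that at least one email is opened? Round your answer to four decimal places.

0.8926

P(at least one) = 1 − P(none) = 1 − (1 − 0.20)^10
= 1 − 0.107374 = 0.892626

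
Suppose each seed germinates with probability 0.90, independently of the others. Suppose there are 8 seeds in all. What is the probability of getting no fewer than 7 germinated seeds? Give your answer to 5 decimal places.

0.81310

X ~ Binomial(8, 0.90); P(X ≥ 7) = Σ C(8,k) p^k (1−p)^(8−k) over k:
  k=7: C(8,7)·0.90^7·0.10^1 = 0.3826375
  k=8: C(8,8)·0.90^8·0.10^0 = 0.4304672
Total = 0.8131047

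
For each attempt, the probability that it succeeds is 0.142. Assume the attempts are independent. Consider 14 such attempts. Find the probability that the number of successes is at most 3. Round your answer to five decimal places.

X ~ Binomial(14, 0.142); P(X ≤ 3) = Σ C(14,k) p^k (1−p)^(14−k) over k:
  k=0: C(14,0)·0.142^0·0.858^14 = 0.1171715
  k=1: C(14,1)·0.142^1·0.858^13 = 0.2714883
  k=2: C(14,2)·0.142^2·0.858^12 = 0.2920556
  k=3: C(14,3)·0.142^3·0.858^11 = 0.1933422
Total = 0.8740576

0.87406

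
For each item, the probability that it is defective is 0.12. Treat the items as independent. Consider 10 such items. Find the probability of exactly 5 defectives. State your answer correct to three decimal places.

X ~ Binomial(n=10, p=0.12).
P(X=5) = C(10,5) · p^5 · (1−p)^5
= 252 · 2.4883e-05 · 0.52773 = 0.00331

0.003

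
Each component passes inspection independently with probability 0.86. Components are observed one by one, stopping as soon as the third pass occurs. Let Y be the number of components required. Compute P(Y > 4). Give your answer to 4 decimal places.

0.0968

Needing more than 4 components ⇔ fewer than 3 successes in the first 4. With X ~ Binomial(4, 0.86), P(Y > 4) = P(X ≤ 2).
  k=0: C(4,0)·0.86^0·0.14^4 = 0.000384
  k=1: C(4,1)·0.86^1·0.14^3 = 0.009439
  k=2: C(4,2)·0.86^2·0.14^2 = 0.086977
P(X ≤ 2) = 0.096800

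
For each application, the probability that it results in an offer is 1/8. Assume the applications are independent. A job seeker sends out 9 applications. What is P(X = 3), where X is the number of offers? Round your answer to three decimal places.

X ~ Binomial(n=9, p=0.125).
P(X=3) = C(9,3) · p^3 · (1−p)^6
= 84 · 0.0019531 · 0.4488 = 0.07363

0.074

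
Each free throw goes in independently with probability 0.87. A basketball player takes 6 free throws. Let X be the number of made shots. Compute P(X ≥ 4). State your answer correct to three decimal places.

X ~ Binomial(6, 0.87); P(X ≥ 4) = Σ C(6,k) p^k (1−p)^(6−k) over k:
  k=4: C(6,4)·0.87^4·0.13^2 = 0.14523
  k=5: C(6,5)·0.87^5·0.13^1 = 0.38877
  k=6: C(6,6)·0.87^6·0.13^0 = 0.43363
Total = 0.96762

0.968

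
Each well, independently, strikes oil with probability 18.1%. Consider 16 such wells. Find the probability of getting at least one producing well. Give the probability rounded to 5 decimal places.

0.95902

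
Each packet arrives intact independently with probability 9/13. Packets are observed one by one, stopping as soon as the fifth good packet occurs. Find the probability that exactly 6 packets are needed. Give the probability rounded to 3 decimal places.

Y = trial on which the fifth success occurs; negative binomial, r=5, p=0.692308.
P(Y=6) = C(5,4) · p^5 · (1−p)^1
= 5 · 0.15904 · 0.30769 = 0.24467

0.245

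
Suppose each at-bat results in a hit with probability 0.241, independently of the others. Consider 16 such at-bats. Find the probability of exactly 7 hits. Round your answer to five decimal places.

X ~ Binomial(n=16, p=0.241).
P(X=7) = C(16,7) · p^7 · (1−p)^9
= 11440 · 4.7219e-05 · 0.083594 = 0.0451566

0.04516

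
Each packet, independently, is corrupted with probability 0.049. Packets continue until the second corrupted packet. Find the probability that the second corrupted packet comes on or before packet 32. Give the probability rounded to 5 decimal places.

Finishing within 32 packets ⇔ at least 2 successes in the first 32. With X ~ Binomial(32, 0.049), P(Y ≤ 32) = 1 − P(X ≤ 1).
  k=0: C(32,0)·0.049^0·0.951^32 = 0.2003441
  k=1: C(32,1)·0.049^1·0.951^31 = 0.3303255
1 − 0.5306696 = 0.4693304

0.46933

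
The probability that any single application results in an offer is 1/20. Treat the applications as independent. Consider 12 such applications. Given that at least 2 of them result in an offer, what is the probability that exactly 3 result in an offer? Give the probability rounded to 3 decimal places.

X ~ Binomial(12, 0.05). Want P(X=3 | X≥2) = P(X=3) / P(X≥2).
P(X=3) = C(12,3)·0.05^3·0.95^9 = 0.01733
P(X≥2) = 1 − 0.54036 − 0.34128 = 0.11836
Ratio = 0.01733 / 0.11836 = 0.14643

0.146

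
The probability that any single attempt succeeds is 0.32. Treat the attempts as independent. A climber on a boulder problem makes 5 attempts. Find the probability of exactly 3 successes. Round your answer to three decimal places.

0.152

X ~ Binomial(n=5, p=0.32).
P(X=3) = C(5,3) · p^3 · (1−p)^2
= 10 · 0.032768 · 0.4624 = 0.15152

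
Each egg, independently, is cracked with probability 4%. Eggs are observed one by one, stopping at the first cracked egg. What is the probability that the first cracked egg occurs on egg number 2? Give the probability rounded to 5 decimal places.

Geometric (trials to first success), p = 0.04.
P(Y = 2) = (1−p)^1 · p = 0.96 · 0.04 = 0.0384000

0.03840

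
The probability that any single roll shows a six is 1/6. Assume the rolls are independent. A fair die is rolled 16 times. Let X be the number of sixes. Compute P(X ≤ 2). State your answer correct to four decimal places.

0.4868

X ~ Binomial(16, 0.166667); P(X ≤ 2) = Σ C(16,k) p^k (1−p)^(16−k) over k:
  k=0: C(16,0)·0.166667^0·0.833333^16 = 0.054088
  k=1: C(16,1)·0.166667^1·0.833333^15 = 0.173081
  k=2: C(16,2)·0.166667^2·0.833333^14 = 0.259622
Total = 0.486791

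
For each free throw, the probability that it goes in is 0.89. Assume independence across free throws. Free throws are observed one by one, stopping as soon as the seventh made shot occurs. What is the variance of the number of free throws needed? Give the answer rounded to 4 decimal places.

Y = total free throws until the seventh success; negative binomial with r=7, p=0.89.
Var(Y) = r(1−p)/p² = 7·0.11 / 0.89² = 0.972099

0.9721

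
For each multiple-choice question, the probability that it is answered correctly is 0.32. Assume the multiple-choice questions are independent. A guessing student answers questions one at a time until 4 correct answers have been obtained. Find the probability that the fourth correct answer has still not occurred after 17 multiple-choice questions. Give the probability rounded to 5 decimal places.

0.15631

Needing more than 17 multiple-choice questions ⇔ fewer than 4 successes in the first 17. With X ~ Binomial(17, 0.32), P(Y > 17) = P(X ≤ 3).
  k=0: C(17,0)·0.32^0·0.68^17 = 0.0014212
  k=1: C(17,1)·0.32^1·0.68^16 = 0.0113695
  k=2: C(17,2)·0.32^2·0.68^15 = 0.0428028
  k=3: C(17,3)·0.32^3·0.68^14 = 0.1007126
P(X ≤ 3) = 0.1563061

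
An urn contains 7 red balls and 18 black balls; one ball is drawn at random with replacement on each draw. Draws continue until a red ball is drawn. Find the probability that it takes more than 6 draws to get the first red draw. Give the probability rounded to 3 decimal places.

Y = number of draws to the first success; geometric, p = 0.28.
P(Y > 6) = P(first 6 all fail) = (1−p)^6 = 0.13931

0.139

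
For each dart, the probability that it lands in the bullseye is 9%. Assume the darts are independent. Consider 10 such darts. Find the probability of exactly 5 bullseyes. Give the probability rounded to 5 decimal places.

X ~ Binomial(n=10, p=0.09).
P(X=5) = C(10,5) · p^5 · (1−p)^5
= 252 · 5.9049e-06 · 0.62403 = 0.0009286

0.00093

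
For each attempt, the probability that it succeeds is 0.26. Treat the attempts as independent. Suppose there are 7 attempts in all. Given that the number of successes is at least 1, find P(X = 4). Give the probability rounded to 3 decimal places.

0.074

X ~ Binomial(7, 0.26). Want P(X=4 | X≥1) = P(X=4) / P(X≥1).
P(X=4) = C(7,4)·0.26^4·0.74^3 = 0.06481
P(X≥1) = 1 − 0.12151 = 0.87849
Ratio = 0.06481 / 0.87849 = 0.07378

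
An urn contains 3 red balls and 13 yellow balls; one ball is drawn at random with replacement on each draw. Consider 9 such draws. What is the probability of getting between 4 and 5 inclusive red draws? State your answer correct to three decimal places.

0.068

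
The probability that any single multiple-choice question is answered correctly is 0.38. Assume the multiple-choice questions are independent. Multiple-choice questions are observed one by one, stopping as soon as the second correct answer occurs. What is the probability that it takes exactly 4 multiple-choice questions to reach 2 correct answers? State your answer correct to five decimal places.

Y = trial on which the second success occurs; negative binomial, r=2, p=0.38.
P(Y=4) = C(3,1) · p^2 · (1−p)^2
= 3 · 0.1444 · 0.3844 = 0.1665221

0.16652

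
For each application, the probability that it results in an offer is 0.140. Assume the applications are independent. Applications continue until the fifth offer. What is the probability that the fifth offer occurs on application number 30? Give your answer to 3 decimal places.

Y = trial on which the fifth success occurs; negative binomial, r=5, p=0.14.
P(Y=30) = C(29,4) · p^5 · (1−p)^25
= 23751 · 5.3782e-05 · 0.023039 = 0.02943

0.029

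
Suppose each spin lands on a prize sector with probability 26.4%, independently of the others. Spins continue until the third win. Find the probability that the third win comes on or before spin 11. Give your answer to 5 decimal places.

Finishing within 11 spins ⇔ at least 3 successes in the first 11. With X ~ Binomial(11, 0.264), P(Y ≤ 11) = 1 − P(X ≤ 2).
  k=0: C(11,0)·0.264^0·0.736^11 = 0.0343286
  k=1: C(11,1)·0.264^1·0.736^10 = 0.1354487
  k=2: C(11,2)·0.264^2·0.736^9 = 0.2429243
1 − 0.4127015 = 0.5872985

0.58730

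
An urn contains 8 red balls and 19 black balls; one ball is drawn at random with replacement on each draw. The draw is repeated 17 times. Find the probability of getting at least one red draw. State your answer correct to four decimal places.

0.9975

P(at least one) = 1 − P(none) = 1 − (1 − 0.296296)^17
= 1 − 0.002545 = 0.997455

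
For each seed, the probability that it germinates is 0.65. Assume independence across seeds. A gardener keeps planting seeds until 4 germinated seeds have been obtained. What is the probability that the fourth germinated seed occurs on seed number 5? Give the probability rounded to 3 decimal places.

Y = trial on which the fourth success occurs; negative binomial, r=4, p=0.65.
P(Y=5) = C(4,3) · p^4 · (1−p)^1
= 4 · 0.17851 · 0.35 = 0.24991

0.250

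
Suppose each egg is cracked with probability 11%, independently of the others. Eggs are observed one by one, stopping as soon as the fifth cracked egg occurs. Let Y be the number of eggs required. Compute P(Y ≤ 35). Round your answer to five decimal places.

Finishing within 35 eggs ⇔ at least 5 successes in the first 35. With X ~ Binomial(35, 0.11), P(Y ≤ 35) = 1 − P(X ≤ 4).
  k=0: C(35,0)·0.11^0·0.89^35 = 0.0169297
  k=1: C(35,1)·0.11^1·0.89^34 = 0.0732354
  k=2: C(35,2)·0.11^2·0.89^33 = 0.1538766
  k=3: C(35,3)·0.11^3·0.89^32 = 0.2092030
  k=4: C(35,4)·0.11^4·0.89^31 = 0.2068524
1 − 0.6600971 = 0.3399029

0.33990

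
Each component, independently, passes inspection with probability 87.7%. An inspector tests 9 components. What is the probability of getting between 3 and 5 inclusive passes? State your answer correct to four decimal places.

0.0173

X ~ Binomial(9, 0.877); P(3 ≤ X ≤ 5) = Σ C(9,k) p^k (1−p)^(9−k) over k:
  k=3: C(9,3)·0.877^3·0.123^6 = 0.000196
  k=4: C(9,4)·0.877^4·0.123^5 = 0.002098
  k=5: C(9,5)·0.877^5·0.123^4 = 0.014962
Total = 0.017257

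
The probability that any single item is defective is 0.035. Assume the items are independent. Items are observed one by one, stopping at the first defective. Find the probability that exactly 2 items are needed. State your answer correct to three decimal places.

0.034

Geometric (trials to first success), p = 0.035.
P(Y = 2) = (1−p)^1 · p = 0.965 · 0.035 = 0.03377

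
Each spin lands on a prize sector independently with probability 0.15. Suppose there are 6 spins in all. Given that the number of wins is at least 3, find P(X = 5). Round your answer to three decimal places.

X ~ Binomial(6, 0.15). Want P(X=5 | X≥3) = P(X=5) / P(X≥3).
P(X=5) = C(6,5)·0.15^5·0.85^1 = 0.00039
P(X≥3) = 1 − 0.37715 − 0.39933 − 0.17618 = 0.04734
Ratio = 0.00039 / 0.04734 = 0.00818

0.008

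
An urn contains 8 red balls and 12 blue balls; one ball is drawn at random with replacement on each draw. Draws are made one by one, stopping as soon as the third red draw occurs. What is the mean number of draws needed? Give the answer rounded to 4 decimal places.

7.5000

Y = total draws until the third success; negative binomial with r=3, p=0.40.
E[Y] = r / p = 3 / 0.40 = 7.500000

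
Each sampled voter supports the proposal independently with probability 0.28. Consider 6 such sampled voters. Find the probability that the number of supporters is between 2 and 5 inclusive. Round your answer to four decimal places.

X ~ Binomial(6, 0.28); P(2 ≤ X ≤ 5) = Σ C(6,k) p^k (1−p)^(6−k) over k:
  k=2: C(6,2)·0.28^2·0.72^4 = 0.316037
  k=3: C(6,3)·0.28^3·0.72^3 = 0.163871
  k=4: C(6,4)·0.28^4·0.72^2 = 0.047796
  k=5: C(6,5)·0.28^5·0.72^1 = 0.007435
Total = 0.535138

0.5351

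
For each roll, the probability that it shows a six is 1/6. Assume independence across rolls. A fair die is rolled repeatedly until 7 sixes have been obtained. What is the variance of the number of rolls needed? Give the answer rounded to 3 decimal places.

Y = total rolls until the seventh success; negative binomial with r=7, p=0.166667.
Var(Y) = r(1−p)/p² = 7·0.833333 / 0.166667² = 210.00000

210.000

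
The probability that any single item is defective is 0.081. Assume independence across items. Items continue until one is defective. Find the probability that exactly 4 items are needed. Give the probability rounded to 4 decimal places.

0.0629

Geometric (trials to first success), p = 0.081.
P(Y = 4) = (1−p)^3 · p = 0.77615 · 0.081 = 0.062868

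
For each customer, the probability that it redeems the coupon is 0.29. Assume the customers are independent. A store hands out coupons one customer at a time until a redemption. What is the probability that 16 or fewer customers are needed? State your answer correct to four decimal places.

Y = number of customers to the first success; geometric, p = 0.29.
P(Y ≤ 16) = 1 − (1−p)^16 = 1 − 0.004170 = 0.995830

0.9958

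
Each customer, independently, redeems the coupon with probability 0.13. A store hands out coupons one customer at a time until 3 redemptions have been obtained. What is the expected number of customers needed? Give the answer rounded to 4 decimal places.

23.0769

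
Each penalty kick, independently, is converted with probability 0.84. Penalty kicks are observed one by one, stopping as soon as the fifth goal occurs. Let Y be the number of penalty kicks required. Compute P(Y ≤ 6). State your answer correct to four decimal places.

0.7528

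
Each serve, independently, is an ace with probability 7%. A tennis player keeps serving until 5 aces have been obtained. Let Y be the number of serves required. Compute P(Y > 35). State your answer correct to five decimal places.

0.90516

Needing more than 35 serves ⇔ fewer than 5 successes in the first 35. With X ~ Binomial(35, 0.07), P(Y > 35) = P(X ≤ 4).
  k=0: C(35,0)·0.07^0·0.93^35 = 0.0788684
  k=1: C(35,1)·0.07^1·0.93^34 = 0.2077717
  k=2: C(35,2)·0.07^2·0.93^33 = 0.2658584
  k=3: C(35,3)·0.07^3·0.93^32 = 0.2201193
  k=4: C(35,4)·0.07^4·0.93^31 = 0.1325450
P(X ≤ 4) = 0.9051627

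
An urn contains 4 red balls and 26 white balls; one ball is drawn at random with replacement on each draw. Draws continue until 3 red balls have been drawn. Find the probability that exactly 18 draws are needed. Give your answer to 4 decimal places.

Y = trial on which the third success occurs; negative binomial, r=3, p=0.133333.
P(Y=18) = C(17,2) · p^3 · (1−p)^15
= 136 · 0.0023704 · 0.11689 = 0.037682

0.0377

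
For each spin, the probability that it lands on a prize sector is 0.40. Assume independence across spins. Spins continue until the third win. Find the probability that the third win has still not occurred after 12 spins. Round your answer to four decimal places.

0.0834

Needing more than 12 spins ⇔ fewer than 3 successes in the first 12. With X ~ Binomial(12, 0.40), P(Y > 12) = P(X ≤ 2).
  k=0: C(12,0)·0.40^0·0.60^12 = 0.002177
  k=1: C(12,1)·0.40^1·0.60^11 = 0.017414
  k=2: C(12,2)·0.40^2·0.60^10 = 0.063852
P(X ≤ 2) = 0.083443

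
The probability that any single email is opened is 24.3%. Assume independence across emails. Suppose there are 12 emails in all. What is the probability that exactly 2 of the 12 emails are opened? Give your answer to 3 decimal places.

0.241

X ~ Binomial(n=12, p=0.243).
P(X=2) = C(12,2) · p^2 · (1−p)^10
= 66 · 0.059049 · 0.061796 = 0.24083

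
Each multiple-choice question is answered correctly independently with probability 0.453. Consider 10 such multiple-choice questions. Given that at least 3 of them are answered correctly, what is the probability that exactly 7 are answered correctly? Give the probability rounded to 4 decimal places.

X ~ Binomial(10, 0.453). Want P(X=7 | X≥3) = P(X=7) / P(X≥3).
P(X=7) = C(10,7)·0.453^7·0.547^3 = 0.076883
P(X≥3) = 1 − 0.002398 − 0.019860 − 0.074013 = 0.903729
Ratio = 0.076883 / 0.903729 = 0.085073

0.0851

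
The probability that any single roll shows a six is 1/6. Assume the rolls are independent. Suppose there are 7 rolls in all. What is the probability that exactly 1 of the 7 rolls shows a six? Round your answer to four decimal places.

X ~ Binomial(n=7, p=0.166667).
P(X=1) = C(7,1) · p^1 · (1−p)^6
= 7 · 0.16667 · 0.3349 = 0.390714

0.3907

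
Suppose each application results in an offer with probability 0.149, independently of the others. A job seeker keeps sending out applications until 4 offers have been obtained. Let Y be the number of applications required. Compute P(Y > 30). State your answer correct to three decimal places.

0.327

Needing more than 30 applications ⇔ fewer than 4 successes in the first 30. With X ~ Binomial(30, 0.149), P(Y > 30) = P(X ≤ 3).
  k=0: C(30,0)·0.149^0·0.851^30 = 0.00790
  k=1: C(30,1)·0.149^1·0.851^29 = 0.04152
  k=2: C(30,2)·0.149^2·0.851^28 = 0.10541
  k=3: C(30,3)·0.149^3·0.851^27 = 0.17226
P(X ≤ 3) = 0.32710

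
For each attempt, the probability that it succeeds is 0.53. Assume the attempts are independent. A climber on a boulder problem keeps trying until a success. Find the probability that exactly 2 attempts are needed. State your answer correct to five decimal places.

0.24910

Geometric (trials to first success), p = 0.53.
P(Y = 2) = (1−p)^1 · p = 0.47 · 0.53 = 0.2491000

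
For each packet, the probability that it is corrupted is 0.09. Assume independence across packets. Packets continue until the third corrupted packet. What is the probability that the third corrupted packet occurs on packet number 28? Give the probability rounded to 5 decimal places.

0.02421

Y = trial on which the third success occurs; negative binomial, r=3, p=0.09.
P(Y=28) = C(27,2) · p^3 · (1−p)^25
= 351 · 0.000729 · 0.094631 = 0.0242142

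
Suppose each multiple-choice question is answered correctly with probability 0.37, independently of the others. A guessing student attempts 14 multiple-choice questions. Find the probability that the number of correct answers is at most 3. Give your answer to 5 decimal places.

X ~ Binomial(14, 0.37); P(X ≤ 3) = Σ C(14,k) p^k (1−p)^(14−k) over k:
  k=0: C(14,0)·0.37^0·0.63^14 = 0.0015516
  k=1: C(14,1)·0.37^1·0.63^13 = 0.0127572
  k=2: C(14,2)·0.37^2·0.63^12 = 0.0487003
  k=3: C(14,3)·0.37^3·0.63^11 = 0.1144070
Total = 0.1774161

0.17742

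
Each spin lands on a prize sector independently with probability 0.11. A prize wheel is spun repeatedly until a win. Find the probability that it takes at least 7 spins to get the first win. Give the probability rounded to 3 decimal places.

0.497

Y = number of spins to the first success; geometric, p = 0.11.
P(Y > 6) = P(first 6 all fail) = (1−p)^6 = 0.49698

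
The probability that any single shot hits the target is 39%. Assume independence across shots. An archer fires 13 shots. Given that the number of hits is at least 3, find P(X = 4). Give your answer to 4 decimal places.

X ~ Binomial(13, 0.39). Want P(X=4 | X≥3) = P(X=4) / P(X≥3).
P(X=4) = C(13,4)·0.39^4·0.61^9 = 0.193434
P(X≥3) = 1 − 0.001619 − 0.013458 − 0.051624 = 0.933299
Ratio = 0.193434 / 0.933299 = 0.207258

0.2073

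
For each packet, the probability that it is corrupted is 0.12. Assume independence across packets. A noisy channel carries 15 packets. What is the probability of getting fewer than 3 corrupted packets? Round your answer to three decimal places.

0.735

X ~ Binomial(15, 0.12); P(X ≤ 2) = Σ C(15,k) p^k (1−p)^(15−k) over k:
  k=0: C(15,0)·0.12^0·0.88^15 = 0.14697
  k=1: C(15,1)·0.12^1·0.88^14 = 0.30063
  k=2: C(15,2)·0.12^2·0.88^13 = 0.28696
Total = 0.73457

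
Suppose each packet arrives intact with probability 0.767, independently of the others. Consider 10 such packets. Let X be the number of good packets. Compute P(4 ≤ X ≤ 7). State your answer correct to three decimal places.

0.421

X ~ Binomial(10, 0.767); P(4 ≤ X ≤ 7) = Σ C(10,k) p^k (1−p)^(10−k) over k:
  k=4: C(10,4)·0.767^4·0.233^6 = 0.01163
  k=5: C(10,5)·0.767^5·0.233^5 = 0.04594
  k=6: C(10,6)·0.767^6·0.233^4 = 0.12601
  k=7: C(10,7)·0.767^7·0.233^3 = 0.23704
Total = 0.42062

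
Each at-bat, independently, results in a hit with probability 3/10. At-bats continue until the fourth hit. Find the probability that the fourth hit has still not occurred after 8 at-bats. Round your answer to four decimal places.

0.8059

Needing more than 8 at-bats ⇔ fewer than 4 successes in the first 8. With X ~ Binomial(8, 0.30), P(Y > 8) = P(X ≤ 3).
  k=0: C(8,0)·0.30^0·0.70^8 = 0.057648
  k=1: C(8,1)·0.30^1·0.70^7 = 0.197650
  k=2: C(8,2)·0.30^2·0.70^6 = 0.296475
  k=3: C(8,3)·0.30^3·0.70^5 = 0.254122
P(X ≤ 3) = 0.805896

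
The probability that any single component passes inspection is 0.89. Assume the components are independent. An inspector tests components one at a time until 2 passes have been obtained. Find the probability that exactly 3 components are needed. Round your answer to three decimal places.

0.174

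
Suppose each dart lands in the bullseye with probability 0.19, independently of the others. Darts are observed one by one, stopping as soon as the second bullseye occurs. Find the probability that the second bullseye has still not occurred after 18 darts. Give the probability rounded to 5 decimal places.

Needing more than 18 darts ⇔ fewer than 2 successes in the first 18. With X ~ Binomial(18, 0.19), P(Y > 18) = P(X ≤ 1).
  k=0: C(18,0)·0.19^0·0.81^18 = 0.0225284
  k=1: C(18,1)·0.19^1·0.81^17 = 0.0951199
P(X ≤ 1) = 0.1176483

0.11765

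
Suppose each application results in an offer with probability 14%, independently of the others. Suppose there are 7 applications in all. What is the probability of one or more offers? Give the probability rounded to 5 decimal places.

0.65207

P(at least one) = 1 − P(none) = 1 − (1 − 0.14)^7
= 1 − 0.3479278 = 0.6520722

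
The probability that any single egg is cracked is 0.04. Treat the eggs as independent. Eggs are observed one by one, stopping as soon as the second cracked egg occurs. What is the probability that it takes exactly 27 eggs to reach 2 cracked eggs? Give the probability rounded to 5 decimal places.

0.01499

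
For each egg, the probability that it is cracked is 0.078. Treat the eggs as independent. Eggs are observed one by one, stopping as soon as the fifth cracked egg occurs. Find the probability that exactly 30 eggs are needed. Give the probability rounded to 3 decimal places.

Y = trial on which the fifth success occurs; negative binomial, r=5, p=0.078.
P(Y=30) = C(29,4) · p^5 · (1−p)^25
= 23751 · 2.8872e-06 · 0.1313 = 0.00900

0.009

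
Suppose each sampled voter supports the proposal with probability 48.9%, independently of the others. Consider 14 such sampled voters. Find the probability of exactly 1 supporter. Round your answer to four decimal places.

X ~ Binomial(n=14, p=0.489).
P(X=1) = C(14,1) · p^1 · (1−p)^13
= 14 · 0.489 · 0.00016198 = 0.001109

0.0011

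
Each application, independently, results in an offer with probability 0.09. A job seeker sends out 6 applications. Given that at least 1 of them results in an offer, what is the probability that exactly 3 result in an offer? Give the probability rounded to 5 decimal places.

X ~ Binomial(6, 0.09). Want P(X=3 | X≥1) = P(X=3) / P(X≥1).
P(X=3) = C(6,3)·0.09^3·0.91^3 = 0.0109871
P(X≥1) = 1 − 0.5678693 = 0.4321307
Ratio = 0.0109871 / 0.4321307 = 0.0254253

0.02543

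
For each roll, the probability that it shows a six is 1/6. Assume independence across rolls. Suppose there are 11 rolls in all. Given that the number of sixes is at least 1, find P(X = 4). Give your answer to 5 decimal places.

0.08211

X ~ Binomial(11, 0.166667). Want P(X=4 | X≥1) = P(X=4) / P(X≥1).
P(X=4) = C(11,4)·0.166667^4·0.833333^7 = 0.0710625
P(X≥1) = 1 − 0.1345880 = 0.8654120
Ratio = 0.0710625 / 0.8654120 = 0.0821140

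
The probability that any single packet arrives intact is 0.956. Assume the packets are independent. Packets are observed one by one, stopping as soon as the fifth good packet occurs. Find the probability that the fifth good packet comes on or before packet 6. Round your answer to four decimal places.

Finishing within 6 packets ⇔ at least 5 successes in the first 6. With X ~ Binomial(6, 0.956), P(Y ≤ 6) = 1 − P(X ≤ 4).
  k=0: C(6,0)·0.956^0·0.044^6 = 0.000000
  k=1: C(6,1)·0.956^1·0.044^5 = 0.000001
  k=2: C(6,2)·0.956^2·0.044^4 = 0.000051
  k=3: C(6,3)·0.956^3·0.044^3 = 0.001489
  k=4: C(6,4)·0.956^4·0.044^2 = 0.024257
1 − 0.025797 = 0.974203

0.9742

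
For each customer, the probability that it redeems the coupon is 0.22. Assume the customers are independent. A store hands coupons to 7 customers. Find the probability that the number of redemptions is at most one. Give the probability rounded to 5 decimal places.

X ~ Binomial(7, 0.22); P(X ≤ 1) = Σ C(7,k) p^k (1−p)^(7−k) over k:
  k=0: C(7,0)·0.22^0·0.78^7 = 0.1756557
  k=1: C(7,1)·0.22^1·0.78^6 = 0.3468074
Total = 0.5224631

0.52246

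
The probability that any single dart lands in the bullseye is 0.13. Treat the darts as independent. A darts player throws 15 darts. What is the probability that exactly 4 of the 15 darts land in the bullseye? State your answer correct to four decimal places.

X ~ Binomial(n=15, p=0.13).
P(X=4) = C(15,4) · p^4 · (1−p)^11
= 1365 · 0.00028561 · 0.21613 = 0.084259

0.0843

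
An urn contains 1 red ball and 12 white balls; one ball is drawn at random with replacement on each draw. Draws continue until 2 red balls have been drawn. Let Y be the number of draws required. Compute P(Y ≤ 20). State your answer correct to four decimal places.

0.4621

Finishing within 20 draws ⇔ at least 2 successes in the first 20. With X ~ Binomial(20, 0.076923), P(Y ≤ 20) = 1 − P(X ≤ 1).
  k=0: C(20,0)·0.076923^0·0.923077^20 = 0.201724
  k=1: C(20,1)·0.076923^1·0.923077^19 = 0.336207
1 − 0.537931 = 0.462069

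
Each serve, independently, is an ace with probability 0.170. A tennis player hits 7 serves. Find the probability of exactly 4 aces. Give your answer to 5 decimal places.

X ~ Binomial(n=7, p=0.17).
P(X=4) = C(7,4) · p^4 · (1−p)^3
= 35 · 0.00083521 · 0.57179 = 0.0167147

0.01671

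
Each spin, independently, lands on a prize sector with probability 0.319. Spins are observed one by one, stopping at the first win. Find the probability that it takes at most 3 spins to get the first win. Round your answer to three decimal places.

Y = number of spins to the first success; geometric, p = 0.319.
P(Y ≤ 3) = 1 − (1−p)^3 = 1 − 0.31582 = 0.68418

0.684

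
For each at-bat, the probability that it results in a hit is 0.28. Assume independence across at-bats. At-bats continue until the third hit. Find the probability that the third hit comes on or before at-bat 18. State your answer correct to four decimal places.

Finishing within 18 at-bats ⇔ at least 3 successes in the first 18. With X ~ Binomial(18, 0.28), P(Y ≤ 18) = 1 − P(X ≤ 2).
  k=0: C(18,0)·0.28^0·0.72^18 = 0.002704
  k=1: C(18,1)·0.28^1·0.72^17 = 0.018927
  k=2: C(18,2)·0.28^2·0.72^16 = 0.062564
1 − 0.084195 = 0.915805

0.9158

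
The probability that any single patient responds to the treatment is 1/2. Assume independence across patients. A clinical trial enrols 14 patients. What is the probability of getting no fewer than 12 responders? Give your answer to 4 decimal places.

0.0065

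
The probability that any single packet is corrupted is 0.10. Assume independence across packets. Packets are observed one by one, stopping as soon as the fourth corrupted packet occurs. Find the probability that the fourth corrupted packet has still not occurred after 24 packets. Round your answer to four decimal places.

0.7857

Needing more than 24 packets ⇔ fewer than 4 successes in the first 24. With X ~ Binomial(24, 0.10), P(Y > 24) = P(X ≤ 3).
  k=0: C(24,0)·0.10^0·0.90^24 = 0.079766
  k=1: C(24,1)·0.10^1·0.90^23 = 0.212711
  k=2: C(24,2)·0.10^2·0.90^22 = 0.271797
  k=3: C(24,3)·0.10^3·0.90^21 = 0.221464
P(X ≤ 3) = 0.785738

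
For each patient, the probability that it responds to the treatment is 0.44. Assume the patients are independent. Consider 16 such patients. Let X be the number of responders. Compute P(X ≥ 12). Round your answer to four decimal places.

0.0121

X ~ Binomial(16, 0.44); P(X ≥ 12) = Σ C(16,k) p^k (1−p)^(16−k) over k:
  k=12: C(16,12)·0.44^12·0.56^4 = 0.009424
  k=13: C(16,13)·0.44^13·0.56^3 = 0.002278
  k=14: C(16,14)·0.44^14·0.56^2 = 0.000384
  k=15: C(16,15)·0.44^15·0.56^1 = 0.000040
  k=16: C(16,16)·0.44^16·0.56^0 = 0.000002
Total = 0.012129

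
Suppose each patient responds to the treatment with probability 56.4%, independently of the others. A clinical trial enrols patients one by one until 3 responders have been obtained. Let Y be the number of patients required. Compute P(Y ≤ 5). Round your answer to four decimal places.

Finishing within 5 patients ⇔ at least 3 successes in the first 5. With X ~ Binomial(5, 0.564), P(Y ≤ 5) = 1 − P(X ≤ 2).
  k=0: C(5,0)·0.564^0·0.436^5 = 0.015756
  k=1: C(5,1)·0.564^1·0.436^4 = 0.101905
  k=2: C(5,2)·0.564^2·0.436^3 = 0.263644
1 − 0.381304 = 0.618696

0.6187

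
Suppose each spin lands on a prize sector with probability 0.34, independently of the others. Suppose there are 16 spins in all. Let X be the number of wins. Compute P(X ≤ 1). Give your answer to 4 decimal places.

X ~ Binomial(16, 0.34); P(X ≤ 1) = Σ C(16,k) p^k (1−p)^(16−k) over k:
  k=0: C(16,0)·0.34^0·0.66^16 = 0.001296
  k=1: C(16,1)·0.34^1·0.66^15 = 0.010685
Total = 0.011981

0.0120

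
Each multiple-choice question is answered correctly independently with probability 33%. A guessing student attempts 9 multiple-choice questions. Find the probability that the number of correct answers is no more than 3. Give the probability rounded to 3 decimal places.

0.658

X ~ Binomial(9, 0.33); P(X ≤ 3) = Σ C(9,k) p^k (1−p)^(9−k) over k:
  k=0: C(9,0)·0.33^0·0.67^9 = 0.02721
  k=1: C(9,1)·0.33^1·0.67^8 = 0.12060
  k=2: C(9,2)·0.33^2·0.67^7 = 0.23760
  k=3: C(9,3)·0.33^3·0.67^6 = 0.27307
Total = 0.65848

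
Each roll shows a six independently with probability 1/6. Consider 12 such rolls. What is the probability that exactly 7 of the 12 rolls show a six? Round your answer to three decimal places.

X ~ Binomial(n=12, p=0.166667).
P(X=7) = C(12,7) · p^7 · (1−p)^5
= 792 · 3.5722e-06 · 0.40188 = 0.00114

0.001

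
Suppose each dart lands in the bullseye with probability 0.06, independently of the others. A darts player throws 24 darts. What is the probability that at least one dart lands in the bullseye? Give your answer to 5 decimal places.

0.77350

P(at least one) = 1 − P(none) = 1 − (1 − 0.06)^24
= 1 − 0.2265001 = 0.7734999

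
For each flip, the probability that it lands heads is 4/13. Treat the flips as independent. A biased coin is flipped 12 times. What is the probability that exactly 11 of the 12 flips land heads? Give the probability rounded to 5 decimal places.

0.00002

X ~ Binomial(n=12, p=0.307692).
P(X=11) = C(12,11) · p^11 · (1−p)^1
= 12 · 2.3404e-06 · 0.69231 = 0.0000194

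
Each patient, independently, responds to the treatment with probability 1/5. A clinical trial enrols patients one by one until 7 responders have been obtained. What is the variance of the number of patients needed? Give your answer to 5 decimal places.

Y = total patients until the seventh success; negative binomial with r=7, p=0.20.
Var(Y) = r(1−p)/p² = 7·0.80 / 0.20² = 140.0000000

140.00000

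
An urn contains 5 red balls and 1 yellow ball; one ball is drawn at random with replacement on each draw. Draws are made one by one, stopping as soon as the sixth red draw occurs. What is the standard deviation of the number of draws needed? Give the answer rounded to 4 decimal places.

Y = total draws until the sixth success; negative binomial with r=6, p=0.833333.
SD(Y) = √[r(1−p)/p²] = √(1.440000) = 1.200000

1.2000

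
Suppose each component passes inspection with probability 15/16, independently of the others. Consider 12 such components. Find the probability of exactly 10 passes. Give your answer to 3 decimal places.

X ~ Binomial(n=12, p=0.9375).
P(X=10) = C(12,10) · p^10 · (1−p)^2
= 66 · 0.52446 · 0.0039062 = 0.13521

0.135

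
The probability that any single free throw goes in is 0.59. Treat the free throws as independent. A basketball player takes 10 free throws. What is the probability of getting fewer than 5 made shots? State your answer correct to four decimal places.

0.1834

X ~ Binomial(10, 0.59); P(X ≤ 4) = Σ C(10,k) p^k (1−p)^(10−k) over k:
  k=0: C(10,0)·0.59^0·0.41^10 = 0.000134
  k=1: C(10,1)·0.59^1·0.41^9 = 0.001932
  k=2: C(10,2)·0.59^2·0.41^8 = 0.012508
  k=3: C(10,3)·0.59^3·0.41^7 = 0.047998
  k=4: C(10,4)·0.59^4·0.41^6 = 0.120873
Total = 0.183445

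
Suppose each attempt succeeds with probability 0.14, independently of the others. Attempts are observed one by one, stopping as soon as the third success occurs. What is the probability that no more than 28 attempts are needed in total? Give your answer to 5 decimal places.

0.77176

Finishing within 28 attempts ⇔ at least 3 successes in the first 28. With X ~ Binomial(28, 0.14), P(Y ≤ 28) = 1 − P(X ≤ 2).
  k=0: C(28,0)·0.14^0·0.86^28 = 0.0146540
  k=1: C(28,1)·0.14^1·0.86^27 = 0.0667950
  k=2: C(28,2)·0.14^2·0.86^26 = 0.1467938
1 − 0.2282428 = 0.7717572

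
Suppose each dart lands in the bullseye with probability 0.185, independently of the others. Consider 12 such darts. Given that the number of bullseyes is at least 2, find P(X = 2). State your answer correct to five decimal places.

0.42937

X ~ Binomial(12, 0.185). Want P(X=2 | X≥2) = P(X=2) / P(X≥2).
P(X=2) = C(12,2)·0.185^2·0.815^10 = 0.2920542
P(X≥2) = 1 − 0.0858799 − 0.2339304 = 0.6801897
Ratio = 0.2920542 / 0.6801897 = 0.4293717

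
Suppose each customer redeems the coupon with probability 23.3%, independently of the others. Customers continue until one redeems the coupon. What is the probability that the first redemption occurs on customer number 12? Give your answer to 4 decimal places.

0.0126

Geometric (trials to first success), p = 0.233.
P(Y = 12) = (1−p)^11 · p = 0.054044 · 0.233 = 0.012592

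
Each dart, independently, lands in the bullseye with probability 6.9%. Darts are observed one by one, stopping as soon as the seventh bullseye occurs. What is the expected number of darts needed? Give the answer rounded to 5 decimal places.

Y = total darts until the seventh success; negative binomial with r=7, p=0.069.
E[Y] = r / p = 7 / 0.069 = 101.4492754

101.44928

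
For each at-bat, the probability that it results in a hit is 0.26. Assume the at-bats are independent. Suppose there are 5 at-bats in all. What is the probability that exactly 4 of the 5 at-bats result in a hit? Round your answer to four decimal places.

0.0169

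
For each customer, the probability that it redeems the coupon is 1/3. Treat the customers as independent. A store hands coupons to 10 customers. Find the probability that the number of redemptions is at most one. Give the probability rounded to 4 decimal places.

0.1040

X ~ Binomial(10, 0.333333); P(X ≤ 1) = Σ C(10,k) p^k (1−p)^(10−k) over k:
  k=0: C(10,0)·0.333333^0·0.666667^10 = 0.017342
  k=1: C(10,1)·0.333333^1·0.666667^9 = 0.086708
Total = 0.104049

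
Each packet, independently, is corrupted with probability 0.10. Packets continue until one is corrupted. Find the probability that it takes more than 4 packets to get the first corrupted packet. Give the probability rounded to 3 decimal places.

Y = number of packets to the first success; geometric, p = 0.10.
P(Y > 4) = P(first 4 all fail) = (1−p)^4 = 0.65610

0.656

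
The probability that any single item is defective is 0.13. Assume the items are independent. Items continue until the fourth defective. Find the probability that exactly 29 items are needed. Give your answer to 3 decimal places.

Y = trial on which the fourth success occurs; negative binomial, r=4, p=0.13.
P(Y=29) = C(28,3) · p^4 · (1−p)^25
= 3276 · 0.00028561 · 0.03076 = 0.02878

0.029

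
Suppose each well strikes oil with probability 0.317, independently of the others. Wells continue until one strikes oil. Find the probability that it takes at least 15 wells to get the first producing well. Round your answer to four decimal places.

0.0048

Y = number of wells to the first success; geometric, p = 0.317.
P(Y > 14) = P(first 14 all fail) = (1−p)^14 = 0.004807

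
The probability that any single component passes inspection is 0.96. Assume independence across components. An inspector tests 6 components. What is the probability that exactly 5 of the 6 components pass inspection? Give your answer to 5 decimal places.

X ~ Binomial(n=6, p=0.96).
P(X=5) = C(6,5) · p^5 · (1−p)^1
= 6 · 0.81537 · 0.04 = 0.1956894

0.19569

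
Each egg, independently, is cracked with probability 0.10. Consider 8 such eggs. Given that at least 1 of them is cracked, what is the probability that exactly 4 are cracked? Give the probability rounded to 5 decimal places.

0.00806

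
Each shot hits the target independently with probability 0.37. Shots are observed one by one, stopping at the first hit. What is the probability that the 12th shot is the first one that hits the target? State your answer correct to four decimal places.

0.0023

Geometric (trials to first success), p = 0.37.
P(Y = 12) = (1−p)^11 · p = 0.0062051 · 0.37 = 0.002296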